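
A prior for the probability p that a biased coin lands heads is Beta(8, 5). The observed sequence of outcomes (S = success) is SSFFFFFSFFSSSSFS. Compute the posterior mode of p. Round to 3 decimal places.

Prior: Beta(8, 5).
Data: 8 successes in 16 trials (from the sequence). The binomial likelihood contributes p^8(1−p)^8, so the posterior is Beta(8+8, 5+8) = Beta(16, 13).
For Beta(a, b) with a, b > 1 the mode is (a−1)/(a+b−2) = 15/27 ≈ 0.556.

p̂_MAP = 0.556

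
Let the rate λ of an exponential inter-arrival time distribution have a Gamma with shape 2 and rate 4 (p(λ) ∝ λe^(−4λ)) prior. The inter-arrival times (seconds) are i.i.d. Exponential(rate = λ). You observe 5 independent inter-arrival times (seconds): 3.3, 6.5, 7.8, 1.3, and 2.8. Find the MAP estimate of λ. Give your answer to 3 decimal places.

λ̂_MAP = 0.233

The Exponential(rate=λ) likelihood is ∝ λ^n e^(−λΣtᵢ). Here n = 5 and Σtᵢ = 3.3 + 6.5 + 7.8 + 1.3 + 2.8 = 21.7.
Posterior ∝ λe^(−4λ) · λ^5e^(−21.7λ) = λ^6e^(−25.7λ), i.e. Gamma(7, 25.7).
Mode = (a−1)/b = 6/25.7 ≈ 0.233.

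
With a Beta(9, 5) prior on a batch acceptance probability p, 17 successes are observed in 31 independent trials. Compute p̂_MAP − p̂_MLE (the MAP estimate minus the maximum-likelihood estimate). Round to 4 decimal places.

MAP − MLE = 0.0330

Posterior is Beta(26, 19); MAP = (26−1)/(45−2) = 25/43 ≈ 0.58140.
MLE ignores the prior: p̂_MLE = k/n = 17/31 ≈ 0.54839.
Difference = 25/43 − 17/31 = 44/1333 ≈ 0.0330.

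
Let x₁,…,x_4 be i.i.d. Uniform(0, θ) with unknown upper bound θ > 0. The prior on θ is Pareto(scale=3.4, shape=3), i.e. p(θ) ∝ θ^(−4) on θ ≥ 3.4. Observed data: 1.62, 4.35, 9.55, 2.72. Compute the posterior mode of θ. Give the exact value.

The Uniform(0, θ) likelihood is θ^(−n) for θ ≥ max(xᵢ), zero otherwise. Here max(xᵢ) = 9.55.
Posterior ∝ θ^(−4) · θ^(−4) = θ^(−8) on θ ≥ max(3.4, 9.55) = 9.55.
This density is strictly decreasing in θ, so the posterior mode lies at the lower boundary of the support.

θ̂_MAP = 9.55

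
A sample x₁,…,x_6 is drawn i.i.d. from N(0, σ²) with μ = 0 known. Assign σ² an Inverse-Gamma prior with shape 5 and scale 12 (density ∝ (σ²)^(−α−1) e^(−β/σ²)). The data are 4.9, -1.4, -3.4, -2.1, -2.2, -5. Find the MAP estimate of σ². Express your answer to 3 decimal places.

Sum of squared deviations about the known mean: SS = (4.9−0)² + (-1.4−0)² + (-3.4−0)² + (-2.1−0)² + (-2.2−0)² + (-5−0)² = 71.78.
The Normal likelihood contributes (σ²)^(−n/2) exp(−SS/(2σ²)), so the posterior is Inverse-Gamma(α + n/2, β + SS/2) = Inverse-Gamma(8, 47.89).
The mode of Inverse-Gamma(a, b) is b/(a+1) = 47.89/9 ≈ 5.321.

σ̂²_MAP = 5.321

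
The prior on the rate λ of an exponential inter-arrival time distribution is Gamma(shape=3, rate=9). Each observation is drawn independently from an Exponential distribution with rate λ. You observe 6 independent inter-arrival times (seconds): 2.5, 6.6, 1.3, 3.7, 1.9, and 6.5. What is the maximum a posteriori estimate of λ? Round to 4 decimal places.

λ̂_MAP = 0.2540

The Exponential(rate=λ) likelihood is ∝ λ^n e^(−λΣtᵢ). Here n = 6 and Σtᵢ = 2.5 + 6.6 + 1.3 + 3.7 + 1.9 + 6.5 = 22.5.
Posterior ∝ λ^2e^(−9λ) · λ^6e^(−22.5λ) = λ^8e^(−31.5λ), i.e. Gamma(9, 31.5).
Mode = (a−1)/b = 8/31.5 ≈ 0.2540.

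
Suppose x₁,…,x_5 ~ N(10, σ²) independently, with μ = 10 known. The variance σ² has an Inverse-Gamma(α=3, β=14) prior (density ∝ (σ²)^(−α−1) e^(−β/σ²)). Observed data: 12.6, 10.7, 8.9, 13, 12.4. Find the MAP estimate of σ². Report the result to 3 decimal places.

σ̂²_MAP = 3.940

Sum of squared deviations about the known mean: SS = (12.6−10)² + (10.7−10)² + (8.9−10)² + (13−10)² + (12.4−10)² = 23.22.
The Normal likelihood contributes (σ²)^(−n/2) exp(−SS/(2σ²)), so the posterior is Inverse-Gamma(α + n/2, β + SS/2) = Inverse-Gamma(5.5, 25.61).
The mode of Inverse-Gamma(a, b) is b/(a+1) = 25.61/6.5 ≈ 3.940.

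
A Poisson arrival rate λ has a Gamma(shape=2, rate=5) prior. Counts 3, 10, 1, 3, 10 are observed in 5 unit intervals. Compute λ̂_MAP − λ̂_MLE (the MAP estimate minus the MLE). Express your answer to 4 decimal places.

Σxᵢ = 27. Posterior is Gamma(29, 10); MAP = (29−1)/10 = 28/10 ≈ 2.80000.
MLE = x̄ = 27/5 ≈ 5.40000.
Difference = 28/10 − 27/5 = -13/5 ≈ -2.6000.

MAP − MLE = -2.6000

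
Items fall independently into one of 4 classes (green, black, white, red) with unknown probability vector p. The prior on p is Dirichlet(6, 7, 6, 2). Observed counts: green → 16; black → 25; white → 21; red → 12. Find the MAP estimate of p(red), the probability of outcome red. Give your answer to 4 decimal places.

MAP estimate of p(red) = 0.1429

The posterior is Dirichlet(αᵢ + nᵢ) = Dirichlet(22, 32, 27, 14).
For a Dirichlet(a₁,…,a_K) with all aᵢ > 1, the mode has j-th component (aⱼ − 1)/(Σaᵢ − K).
Here Σaᵢ = 95 and K = 4, so p(red) = (14 − 1)/(95 − 4) = 13/91 ≈ 0.1429.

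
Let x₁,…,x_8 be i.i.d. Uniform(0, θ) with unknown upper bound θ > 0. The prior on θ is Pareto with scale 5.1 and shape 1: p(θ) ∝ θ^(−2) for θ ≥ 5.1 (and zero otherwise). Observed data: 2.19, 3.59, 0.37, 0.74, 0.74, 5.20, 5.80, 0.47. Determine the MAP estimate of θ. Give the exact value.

θ̂_MAP = 5.80

The Uniform(0, θ) likelihood is θ^(−n) for θ ≥ max(xᵢ), zero otherwise. Here max(xᵢ) = 5.80.
Posterior ∝ θ^(−2) · θ^(−8) = θ^(−10) on θ ≥ max(5.1, 5.80) = 5.80.
This density is strictly decreasing in θ, so the posterior mode lies at the lower boundary of the support.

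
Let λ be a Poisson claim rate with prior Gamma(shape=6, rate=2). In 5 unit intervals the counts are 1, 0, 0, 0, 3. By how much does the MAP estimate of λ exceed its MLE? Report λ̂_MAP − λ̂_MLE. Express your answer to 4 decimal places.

MAP − MLE = 0.4857

Σxᵢ = 4. Posterior is Gamma(10, 7); MAP = (10−1)/7 = 9/7 ≈ 1.28571.
MLE = x̄ = 4/5 ≈ 0.80000.
Difference = 9/7 − 4/5 = 17/35 ≈ 0.4857.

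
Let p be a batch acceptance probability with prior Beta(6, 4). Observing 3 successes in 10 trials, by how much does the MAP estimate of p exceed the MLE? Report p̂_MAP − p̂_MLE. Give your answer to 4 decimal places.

Posterior is Beta(9, 11); MAP = (9−1)/(20−2) = 8/18 ≈ 0.44444.
MLE ignores the prior: p̂_MLE = k/n = 3/10 ≈ 0.30000.
Difference = 8/18 − 3/10 = 13/90 ≈ 0.1444.

MAP − MLE = 0.1444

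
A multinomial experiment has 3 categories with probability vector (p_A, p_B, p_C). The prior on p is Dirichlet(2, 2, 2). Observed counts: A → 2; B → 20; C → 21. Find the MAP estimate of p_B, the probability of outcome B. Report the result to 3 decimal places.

The posterior is Dirichlet(αᵢ + nᵢ) = Dirichlet(4, 22, 23).
For a Dirichlet(a₁,…,a_K) with all aᵢ > 1, the mode has j-th component (aⱼ − 1)/(Σaᵢ − K).
Here Σaᵢ = 49 and K = 3, so p_B = (22 − 1)/(49 − 3) = 21/46 ≈ 0.457.

MAP estimate of p_B = 0.457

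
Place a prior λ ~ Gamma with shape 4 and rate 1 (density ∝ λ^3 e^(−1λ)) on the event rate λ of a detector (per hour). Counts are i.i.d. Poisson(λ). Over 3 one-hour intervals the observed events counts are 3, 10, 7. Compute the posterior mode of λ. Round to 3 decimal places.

λ̂_MAP = 5.750

Σxᵢ = 3+10+7 = 20, with n = 3.
Posterior ∝ λ^3e^(−1λ) · λ^20e^(−3λ) = λ^23e^(−4λ), i.e. Gamma(shape=24, rate=4).
The mode of a Gamma(a, b) with a ≥ 1 (shape–rate) is (a−1)/b = 23/4 ≈ 5.750.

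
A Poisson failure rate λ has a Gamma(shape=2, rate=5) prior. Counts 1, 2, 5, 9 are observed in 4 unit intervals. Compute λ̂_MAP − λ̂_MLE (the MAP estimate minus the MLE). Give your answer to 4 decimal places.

Σxᵢ = 17. Posterior is Gamma(19, 9); MAP = (19−1)/9 = 18/9 ≈ 2.00000.
MLE = x̄ = 17/4 ≈ 4.25000.
Difference = 18/9 − 17/4 = -9/4 ≈ -2.2500.

MAP − MLE = -2.2500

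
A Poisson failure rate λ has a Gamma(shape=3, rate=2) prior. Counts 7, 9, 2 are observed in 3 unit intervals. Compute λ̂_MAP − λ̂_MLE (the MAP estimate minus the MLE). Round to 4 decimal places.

Σxᵢ = 18. Posterior is Gamma(21, 5); MAP = (21−1)/5 = 20/5 ≈ 4.00000.
MLE = x̄ = 18/3 ≈ 6.00000.
Difference = 20/5 − 18/3 = -2 ≈ -2.0000.

MAP − MLE = -2.0000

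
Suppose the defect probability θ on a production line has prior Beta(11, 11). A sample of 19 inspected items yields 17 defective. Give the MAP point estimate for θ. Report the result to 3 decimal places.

Prior: Beta(11, 11).
Data: 17 successes in 19 trials. The binomial likelihood contributes θ^17(1−θ)^2, so the posterior is Beta(11+17, 11+2) = Beta(28, 13).
For Beta(a, b) with a, b > 1 the mode is (a−1)/(a+b−2) = 27/39 ≈ 0.692.

θ̂_MAP = 0.692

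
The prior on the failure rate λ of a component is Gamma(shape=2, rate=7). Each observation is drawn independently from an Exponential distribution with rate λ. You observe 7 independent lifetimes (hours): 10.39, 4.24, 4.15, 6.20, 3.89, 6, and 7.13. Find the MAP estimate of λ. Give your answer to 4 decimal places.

λ̂_MAP = 0.1633

The Exponential(rate=λ) likelihood is ∝ λ^n e^(−λΣtᵢ). Here n = 7 and Σtᵢ = 10.39 + 4.24 + 4.15 + 6.20 + 3.89 + 6 + 7.13 = 42.
Posterior ∝ λe^(−7λ) · λ^7e^(−42λ) = λ^8e^(−49λ), i.e. Gamma(9, 49).
Mode = (a−1)/b = 8/49 ≈ 0.1633.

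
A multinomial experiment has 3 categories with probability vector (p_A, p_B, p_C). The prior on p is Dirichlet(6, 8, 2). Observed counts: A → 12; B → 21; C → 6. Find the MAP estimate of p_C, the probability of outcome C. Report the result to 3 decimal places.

MAP estimate of p_C = 0.135

The posterior is Dirichlet(αᵢ + nᵢ) = Dirichlet(18, 29, 8).
For a Dirichlet(a₁,…,a_K) with all aᵢ > 1, the mode has j-th component (aⱼ − 1)/(Σaᵢ − K).
Here Σaᵢ = 55 and K = 3, so p_C = (8 − 1)/(55 − 3) = 7/52 ≈ 0.135.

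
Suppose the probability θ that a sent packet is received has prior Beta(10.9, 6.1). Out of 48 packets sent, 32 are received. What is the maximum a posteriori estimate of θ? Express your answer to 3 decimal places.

θ̂_MAP = 0.665

Prior: Beta(10.9, 6.1).
Data: 32 successes in 48 trials. The binomial likelihood contributes θ^32(1−θ)^16, so the posterior is Beta(10.9+32, 6.1+16) = Beta(42.9, 22.1).
For Beta(a, b) with a, b > 1 the mode is (a−1)/(a+b−2) = 41.9/63 ≈ 0.665.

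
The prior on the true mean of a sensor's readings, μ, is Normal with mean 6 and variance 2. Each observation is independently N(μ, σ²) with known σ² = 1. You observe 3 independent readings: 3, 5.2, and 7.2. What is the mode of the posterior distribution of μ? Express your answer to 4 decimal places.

μ̂_MAP = 5.2571

n = 3; x̄ = (3 + 5.2 + 7.2)/3 = 15.4/3 = 77/15 ≈ 5.1333.
For a Normal prior and Normal likelihood with known variance, the posterior is Normal; its mode equals its mean, the precision-weighted average.
Prior precision 1/σ₀² = 1/2 = 0.5; data precision n/σ² = 3/1 = 3.
μ̂ = (0.5·6 + 3·(77/15)) / (0.5 + 3) = 18.4/3.5 = 184/35 ≈ 5.2571.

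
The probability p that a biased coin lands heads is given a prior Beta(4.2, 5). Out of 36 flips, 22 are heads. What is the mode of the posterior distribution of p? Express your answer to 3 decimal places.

Prior: Beta(4.2, 5).
Data: 22 successes in 36 trials. The binomial likelihood contributes p^22(1−p)^14, so the posterior is Beta(4.2+22, 5+14) = Beta(26.2, 19).
For Beta(a, b) with a, b > 1 the mode is (a−1)/(a+b−2) = 25.2/43.2 ≈ 0.583.

p̂_MAP = 0.583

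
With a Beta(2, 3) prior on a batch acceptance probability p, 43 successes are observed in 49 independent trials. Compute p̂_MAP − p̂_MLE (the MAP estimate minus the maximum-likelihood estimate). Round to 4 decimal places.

MAP − MLE = -0.0314

Posterior is Beta(45, 9); MAP = (45−1)/(54−2) = 44/52 ≈ 0.84615.
MLE ignores the prior: p̂_MLE = k/n = 43/49 ≈ 0.87755.
Difference = 44/52 − 43/49 = -20/637 ≈ -0.0314.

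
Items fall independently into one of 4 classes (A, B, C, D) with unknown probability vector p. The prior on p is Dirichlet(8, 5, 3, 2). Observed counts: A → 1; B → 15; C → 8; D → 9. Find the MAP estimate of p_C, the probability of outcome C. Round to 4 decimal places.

The posterior is Dirichlet(αᵢ + nᵢ) = Dirichlet(9, 20, 11, 11).
For a Dirichlet(a₁,…,a_K) with all aᵢ > 1, the mode has j-th component (aⱼ − 1)/(Σaᵢ − K).
Here Σaᵢ = 51 and K = 4, so p_C = (11 − 1)/(51 − 4) = 10/47 ≈ 0.2128.

MAP estimate of p_C = 0.2128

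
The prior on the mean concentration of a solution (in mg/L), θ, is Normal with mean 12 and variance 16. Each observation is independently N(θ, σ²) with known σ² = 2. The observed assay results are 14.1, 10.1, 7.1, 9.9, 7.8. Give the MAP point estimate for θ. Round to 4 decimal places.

θ̂_MAP = 9.8537

n = 5; x̄ = (14.1 + 10.1 + 7.1 + 9.9 + 7.8)/5 = 49/5 = 9.8.
For a Normal prior and Normal likelihood with known variance, the posterior is Normal; its mode equals its mean, the precision-weighted average.
Prior precision 1/σ₀² = 1/16 = 0.0625; data precision n/σ² = 5/2 = 2.5.
θ̂ = (0.0625·12 + 2.5·9.8) / (0.0625 + 2.5) = 25.25/2.5625 = 404/41 ≈ 9.8537.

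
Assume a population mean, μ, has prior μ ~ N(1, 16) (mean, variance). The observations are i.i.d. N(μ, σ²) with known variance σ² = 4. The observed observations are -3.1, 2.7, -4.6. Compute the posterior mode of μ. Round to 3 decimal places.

n = 3; x̄ = ((-3.1) + 2.7 + (-4.6))/3 = -5/3 = -5/3 ≈ -1.6667.
For a Normal prior and Normal likelihood with known variance, the posterior is Normal; its mode equals its mean, the precision-weighted average.
Prior precision 1/σ₀² = 1/16 = 0.0625; data precision n/σ² = 3/4 = 0.75.
μ̂ = (0.0625·1 + 0.75·(-5/3)) / (0.0625 + 0.75) = (-1.1875)/0.8125 = -19/13 ≈ -1.462.

μ̂_MAP = -1.462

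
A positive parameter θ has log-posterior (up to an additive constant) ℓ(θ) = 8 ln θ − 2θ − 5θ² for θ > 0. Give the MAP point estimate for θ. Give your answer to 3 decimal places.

θ̂_MAP = 0.800

ℓ'(θ) = 8/θ − 2 − 10θ. Setting this to zero and multiplying by θ: 10θ² + 2θ − 8 = 0.
θ = (−2 + √(2² + 4·10·8)) / (2·10) = (−2 + √324) / 20 = (−2 + 18)/20 = 4/5.
ℓ''(θ) = −8/θ² − 10 < 0, confirming a maximum.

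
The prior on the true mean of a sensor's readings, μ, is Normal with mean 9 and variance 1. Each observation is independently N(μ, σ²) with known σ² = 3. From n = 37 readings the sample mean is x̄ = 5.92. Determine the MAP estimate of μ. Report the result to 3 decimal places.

μ̂_MAP = 6.151

n = 37, x̄ = 5.92.
For a Normal prior and Normal likelihood with known variance, the posterior is Normal; its mode equals its mean, the precision-weighted average.
Prior precision 1/σ₀² = 1/1 = 1; data precision n/σ² = 37/3.
μ̂ = (1·9 + (37/3)·5.92) / (1 + 37/3) = (6151/75)/(40/3) = 6.151.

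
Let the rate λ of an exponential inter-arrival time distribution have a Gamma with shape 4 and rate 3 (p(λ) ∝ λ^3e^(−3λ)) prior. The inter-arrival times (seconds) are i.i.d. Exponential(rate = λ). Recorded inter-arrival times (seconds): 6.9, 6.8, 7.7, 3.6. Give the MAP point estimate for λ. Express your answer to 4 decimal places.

λ̂_MAP = 0.2500

The Exponential(rate=λ) likelihood is ∝ λ^n e^(−λΣtᵢ). Here n = 4 and Σtᵢ = 6.9 + 6.8 + 7.7 + 3.6 = 25.
Posterior ∝ λ^3e^(−3λ) · λ^4e^(−25λ) = λ^7e^(−28λ), i.e. Gamma(8, 28).
Mode = (a−1)/b = 7/28 ≈ 0.2500.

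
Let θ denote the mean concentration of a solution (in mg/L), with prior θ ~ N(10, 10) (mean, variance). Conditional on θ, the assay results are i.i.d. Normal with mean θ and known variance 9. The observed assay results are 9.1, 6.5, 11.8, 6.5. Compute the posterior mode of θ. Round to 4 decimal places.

n = 4; x̄ = (9.1 + 6.5 + 11.8 + 6.5)/4 = 33.9/4 = 8.475.
For a Normal prior and Normal likelihood with known variance, the posterior is Normal; its mode equals its mean, the precision-weighted average.
Prior precision 1/σ₀² = 1/10 = 0.1; data precision n/σ² = 4/9.
θ̂ = (0.1·10 + (4/9)·8.475) / (0.1 + 4/9) = (143/30)/(49/90) = 429/49 ≈ 8.7551.

θ̂_MAP = 8.7551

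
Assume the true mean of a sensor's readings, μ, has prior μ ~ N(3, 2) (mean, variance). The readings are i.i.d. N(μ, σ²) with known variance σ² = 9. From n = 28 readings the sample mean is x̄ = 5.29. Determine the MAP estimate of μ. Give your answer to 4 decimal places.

μ̂_MAP = 4.9729

n = 28, x̄ = 5.29.
For a Normal prior and Normal likelihood with known variance, the posterior is Normal; its mode equals its mean, the precision-weighted average.
Prior precision 1/σ₀² = 1/2 = 0.5; data precision n/σ² = 28/9.
μ̂ = (0.5·3 + (28/9)·5.29) / (0.5 + 28/9) = (8081/450)/(65/18) = 8081/1625 ≈ 4.9729.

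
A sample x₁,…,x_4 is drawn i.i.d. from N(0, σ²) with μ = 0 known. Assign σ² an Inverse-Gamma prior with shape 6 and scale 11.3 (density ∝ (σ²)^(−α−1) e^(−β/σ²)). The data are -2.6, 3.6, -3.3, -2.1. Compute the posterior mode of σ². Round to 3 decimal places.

Sum of squared deviations about the known mean: SS = (-2.6−0)² + (3.6−0)² + (-3.3−0)² + (-2.1−0)² = 35.02.
The Normal likelihood contributes (σ²)^(−n/2) exp(−SS/(2σ²)), so the posterior is Inverse-Gamma(α + n/2, β + SS/2) = Inverse-Gamma(8, 28.81).
The mode of Inverse-Gamma(a, b) is b/(a+1) = 28.81/9 ≈ 3.201.

σ̂²_MAP = 3.201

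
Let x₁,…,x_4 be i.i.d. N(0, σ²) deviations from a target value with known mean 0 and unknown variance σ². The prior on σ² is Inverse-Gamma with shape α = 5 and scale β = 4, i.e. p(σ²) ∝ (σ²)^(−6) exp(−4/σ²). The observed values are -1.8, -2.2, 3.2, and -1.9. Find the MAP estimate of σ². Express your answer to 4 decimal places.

Sum of squared deviations about the known mean: SS = (-1.8−0)² + (-2.2−0)² + (3.2−0)² + (-1.9−0)² = 21.93.
The Normal likelihood contributes (σ²)^(−n/2) exp(−SS/(2σ²)), so the posterior is Inverse-Gamma(α + n/2, β + SS/2) = Inverse-Gamma(7, 14.965).
The mode of Inverse-Gamma(a, b) is b/(a+1) = 14.965/8 ≈ 1.8706.

σ̂²_MAP = 1.8706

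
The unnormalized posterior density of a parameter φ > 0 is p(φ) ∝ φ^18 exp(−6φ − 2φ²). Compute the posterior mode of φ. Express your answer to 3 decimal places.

ℓ'(φ) = 18/φ − 6 − 4φ. Setting this to zero and multiplying by φ: 4φ² + 6φ − 18 = 0.
φ = (−6 + √(6² + 4·4·18)) / (2·4) = (−6 + √324) / 8 = (−6 + 18)/8 = 3/2.
ℓ''(φ) = −18/φ² − 4 < 0, confirming a maximum.

φ̂_MAP = 1.500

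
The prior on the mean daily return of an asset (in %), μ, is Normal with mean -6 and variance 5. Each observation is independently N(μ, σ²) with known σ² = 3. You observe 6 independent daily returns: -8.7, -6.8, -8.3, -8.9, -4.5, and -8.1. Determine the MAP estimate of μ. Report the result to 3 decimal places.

μ̂_MAP = -7.409

n = 6; x̄ = ((-8.7) + (-6.8) + (-8.3) + (-8.9) + (-4.5) + (-8.1))/6 = -45.3/6 = -7.55.
For a Normal prior and Normal likelihood with known variance, the posterior is Normal; its mode equals its mean, the precision-weighted average.
Prior precision 1/σ₀² = 1/5 = 0.2; data precision n/σ² = 6/3 = 2.
μ̂ = (0.2·(-6) + 2·(-7.55)) / (0.2 + 2) = (-16.3)/2.2 = -163/22 ≈ -7.409.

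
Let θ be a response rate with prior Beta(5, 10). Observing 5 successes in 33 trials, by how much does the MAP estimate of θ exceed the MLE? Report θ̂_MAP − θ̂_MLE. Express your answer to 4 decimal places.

Posterior is Beta(10, 38); MAP = (10−1)/(48−2) = 9/46 ≈ 0.19565.
MLE ignores the prior: θ̂_MLE = k/n = 5/33 ≈ 0.15152.
Difference = 9/46 − 5/33 = 67/1518 ≈ 0.0441.

MAP − MLE = 0.0441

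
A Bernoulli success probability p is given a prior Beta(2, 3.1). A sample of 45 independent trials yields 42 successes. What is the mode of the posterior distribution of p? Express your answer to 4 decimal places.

Prior: Beta(2, 3.1).
Data: 42 successes in 45 trials. The binomial likelihood contributes p^42(1−p)^3, so the posterior is Beta(2+42, 3.1+3) = Beta(44, 6.1).
For Beta(a, b) with a, b > 1 the mode is (a−1)/(a+b−2) = 43/48.1 ≈ 0.8940.

p̂_MAP = 0.8940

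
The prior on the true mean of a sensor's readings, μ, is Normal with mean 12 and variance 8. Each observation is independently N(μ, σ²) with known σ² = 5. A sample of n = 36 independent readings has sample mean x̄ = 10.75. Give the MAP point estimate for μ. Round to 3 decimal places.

μ̂_MAP = 10.771

n = 36, x̄ = 10.75.
For a Normal prior and Normal likelihood with known variance, the posterior is Normal; its mode equals its mean, the precision-weighted average.
Prior precision 1/σ₀² = 1/8 = 0.125; data precision n/σ² = 36/5 = 7.2.
μ̂ = (0.125·12 + 7.2·10.75) / (0.125 + 7.2) = 78.9/7.325 = 3156/293 ≈ 10.771.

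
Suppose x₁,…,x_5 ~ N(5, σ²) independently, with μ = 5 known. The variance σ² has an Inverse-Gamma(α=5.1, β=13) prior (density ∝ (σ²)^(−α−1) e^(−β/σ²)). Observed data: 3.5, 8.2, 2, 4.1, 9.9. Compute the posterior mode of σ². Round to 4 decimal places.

σ̂²_MAP = 4.2041

Sum of squared deviations about the known mean: SS = (3.5−5)² + (8.2−5)² + (2−5)² + (4.1−5)² + (9.9−5)² = 46.31.
The Normal likelihood contributes (σ²)^(−n/2) exp(−SS/(2σ²)), so the posterior is Inverse-Gamma(α + n/2, β + SS/2) = Inverse-Gamma(7.6, 36.155).
The mode of Inverse-Gamma(a, b) is b/(a+1) = 36.155/8.6 ≈ 4.2041.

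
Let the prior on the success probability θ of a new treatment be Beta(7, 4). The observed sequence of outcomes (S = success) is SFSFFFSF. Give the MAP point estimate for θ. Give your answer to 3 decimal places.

Prior: Beta(7, 4).
Data: 3 successes in 8 trials (from the sequence). The binomial likelihood contributes θ^3(1−θ)^5, so the posterior is Beta(7+3, 4+5) = Beta(10, 9).
For Beta(a, b) with a, b > 1 the mode is (a−1)/(a+b−2) = 9/17 ≈ 0.529.

θ̂_MAP = 0.529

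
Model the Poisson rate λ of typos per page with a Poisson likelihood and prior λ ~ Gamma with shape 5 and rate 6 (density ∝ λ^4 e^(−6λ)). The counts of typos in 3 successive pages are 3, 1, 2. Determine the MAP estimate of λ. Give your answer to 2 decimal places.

λ̂_MAP = 1.11

Σxᵢ = 3+1+2 = 6, with n = 3.
Posterior ∝ λ^4e^(−6λ) · λ^6e^(−3λ) = λ^10e^(−9λ), i.e. Gamma(shape=11, rate=9).
The mode of a Gamma(a, b) with a ≥ 1 (shape–rate) is (a−1)/b = 10/9 ≈ 1.11.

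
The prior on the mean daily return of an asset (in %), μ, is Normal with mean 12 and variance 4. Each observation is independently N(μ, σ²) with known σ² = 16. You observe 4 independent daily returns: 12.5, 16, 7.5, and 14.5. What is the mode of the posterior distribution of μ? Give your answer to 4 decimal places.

n = 4; x̄ = (12.5 + 16 + 7.5 + 14.5)/4 = 50.5/4 = 12.625.
For a Normal prior and Normal likelihood with known variance, the posterior is Normal; its mode equals its mean, the precision-weighted average.
Prior precision 1/σ₀² = 1/4 = 0.25; data precision n/σ² = 4/16 = 0.25.
μ̂ = (0.25·12 + 0.25·12.625) / (0.25 + 0.25) = 6.15625/0.5 = 12.3125.

μ̂_MAP = 12.3125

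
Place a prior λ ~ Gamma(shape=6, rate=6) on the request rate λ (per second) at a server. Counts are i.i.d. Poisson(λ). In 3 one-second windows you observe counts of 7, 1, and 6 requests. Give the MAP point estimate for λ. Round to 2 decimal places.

λ̂_MAP = 2.11

Σxᵢ = 7+1+6 = 14, with n = 3.
Posterior ∝ λ^5e^(−6λ) · λ^14e^(−3λ) = λ^19e^(−9λ), i.e. Gamma(shape=20, rate=9).
The mode of a Gamma(a, b) with a ≥ 1 (shape–rate) is (a−1)/b = 19/9 ≈ 2.11.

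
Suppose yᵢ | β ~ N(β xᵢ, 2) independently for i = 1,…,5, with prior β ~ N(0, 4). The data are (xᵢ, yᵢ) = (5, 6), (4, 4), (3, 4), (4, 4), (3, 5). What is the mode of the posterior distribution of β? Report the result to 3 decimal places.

log p(β | y) = −Σ(yᵢ − βxᵢ)²/(2·2) − β²/(2·4) + const.
Setting the derivative to zero: Σxᵢ(yᵢ − βxᵢ)/2 − β/4 = 0, so β = Σxᵢyᵢ / (Σxᵢ² + σ²/τ²).
Σxᵢyᵢ = 5·6 + 4·4 + 3·4 + 4·4 + 3·5 = 89; Σxᵢ² = 75; σ²/τ² = 0.5.
β̂_MAP = 89 / (75 + 0.5) = 89/75.5 ≈ 1.179.

β̂_MAP = 1.179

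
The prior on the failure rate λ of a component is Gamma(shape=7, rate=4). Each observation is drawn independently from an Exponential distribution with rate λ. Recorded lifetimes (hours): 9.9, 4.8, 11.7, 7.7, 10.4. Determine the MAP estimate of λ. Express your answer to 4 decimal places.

λ̂_MAP = 0.2268

The Exponential(rate=λ) likelihood is ∝ λ^n e^(−λΣtᵢ). Here n = 5 and Σtᵢ = 9.9 + 4.8 + 11.7 + 7.7 + 10.4 = 44.5.
Posterior ∝ λ^6e^(−4λ) · λ^5e^(−44.5λ) = λ^11e^(−48.5λ), i.e. Gamma(12, 48.5).
Mode = (a−1)/b = 11/48.5 ≈ 0.2268.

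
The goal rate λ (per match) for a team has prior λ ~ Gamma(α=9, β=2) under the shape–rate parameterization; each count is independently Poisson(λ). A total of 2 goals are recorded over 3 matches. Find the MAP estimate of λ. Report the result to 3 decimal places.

Σxᵢ = 2, n = 3.
Posterior ∝ λ^8e^(−2λ) · λ^2e^(−3λ) = λ^10e^(−5λ), i.e. Gamma(shape=11, rate=5).
The mode of a Gamma(a, b) with a ≥ 1 (shape–rate) is (a−1)/b = 10/5 ≈ 2.000.

λ̂_MAP = 2.000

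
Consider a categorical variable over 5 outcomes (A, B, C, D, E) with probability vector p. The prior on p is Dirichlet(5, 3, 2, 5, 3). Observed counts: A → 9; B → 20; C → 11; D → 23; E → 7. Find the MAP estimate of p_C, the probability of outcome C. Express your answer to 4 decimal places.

MAP estimate of p_C = 0.1446

The posterior is Dirichlet(αᵢ + nᵢ) = Dirichlet(14, 23, 13, 28, 10).
For a Dirichlet(a₁,…,a_K) with all aᵢ > 1, the mode has j-th component (aⱼ − 1)/(Σaᵢ − K).
Here Σaᵢ = 88 and K = 5, so p_C = (13 − 1)/(88 − 5) = 12/83 ≈ 0.1446.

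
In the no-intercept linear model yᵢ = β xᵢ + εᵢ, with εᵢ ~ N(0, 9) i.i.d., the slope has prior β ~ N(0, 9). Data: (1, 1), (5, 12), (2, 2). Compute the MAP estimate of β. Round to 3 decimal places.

log p(β | y) = −Σ(yᵢ − βxᵢ)²/(2·9) − β²/(2·9) + const.
Setting the derivative to zero: Σxᵢ(yᵢ − βxᵢ)/9 − β/9 = 0, so β = Σxᵢyᵢ / (Σxᵢ² + σ²/τ²).
Σxᵢyᵢ = 1·1 + 5·12 + 2·2 = 65; Σxᵢ² = 30; σ²/τ² = 1.
β̂_MAP = 65 / (30 + 1) = 65/31 ≈ 2.097.

β̂_MAP = 2.097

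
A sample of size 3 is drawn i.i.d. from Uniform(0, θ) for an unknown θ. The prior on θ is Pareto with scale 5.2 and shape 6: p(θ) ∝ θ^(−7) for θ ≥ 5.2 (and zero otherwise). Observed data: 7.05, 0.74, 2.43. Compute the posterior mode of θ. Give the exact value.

The Uniform(0, θ) likelihood is θ^(−n) for θ ≥ max(xᵢ), zero otherwise. Here max(xᵢ) = 7.05.
Posterior ∝ θ^(−7) · θ^(−3) = θ^(−10) on θ ≥ max(5.2, 7.05) = 7.05.
This density is strictly decreasing in θ, so the posterior mode lies at the lower boundary of the support.

θ̂_MAP = 7.05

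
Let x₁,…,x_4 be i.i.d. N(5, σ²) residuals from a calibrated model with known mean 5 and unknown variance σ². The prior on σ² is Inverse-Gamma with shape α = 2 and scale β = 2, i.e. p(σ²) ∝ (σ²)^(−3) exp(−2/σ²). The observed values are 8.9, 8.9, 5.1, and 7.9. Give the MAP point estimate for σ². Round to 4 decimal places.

Sum of squared deviations about the known mean: SS = (8.9−5)² + (8.9−5)² + (5.1−5)² + (7.9−5)² = 38.84.
The Normal likelihood contributes (σ²)^(−n/2) exp(−SS/(2σ²)), so the posterior is Inverse-Gamma(α + n/2, β + SS/2) = Inverse-Gamma(4, 21.42).
The mode of Inverse-Gamma(a, b) is b/(a+1) = 21.42/5 ≈ 4.2840.

σ̂²_MAP = 4.2840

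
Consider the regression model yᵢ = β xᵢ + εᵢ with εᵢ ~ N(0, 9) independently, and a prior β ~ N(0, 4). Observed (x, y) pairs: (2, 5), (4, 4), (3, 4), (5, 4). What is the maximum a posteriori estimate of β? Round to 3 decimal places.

β̂_MAP = 1.031

log p(β | y) = −Σ(yᵢ − βxᵢ)²/(2·9) − β²/(2·4) + const.
Setting the derivative to zero: Σxᵢ(yᵢ − βxᵢ)/9 − β/4 = 0, so β = Σxᵢyᵢ / (Σxᵢ² + σ²/τ²).
Σxᵢyᵢ = 2·5 + 4·4 + 3·4 + 5·4 = 58; Σxᵢ² = 54; σ²/τ² = 2.25.
β̂_MAP = 58 / (54 + 2.25) = 58/56.25 ≈ 1.031.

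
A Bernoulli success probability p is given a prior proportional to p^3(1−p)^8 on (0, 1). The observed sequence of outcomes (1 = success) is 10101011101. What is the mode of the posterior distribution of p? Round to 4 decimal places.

p̂_MAP = 0.4545

The prior density ∝ p^3(1−p)^8 is the kernel of Beta(4, 9).
Data: 7 successes in 11 trials (from the sequence). The binomial likelihood contributes p^7(1−p)^4, so the posterior is Beta(4+7, 9+4) = Beta(11, 13).
For Beta(a, b) with a, b > 1 the mode is (a−1)/(a+b−2) = 10/22 ≈ 0.4545.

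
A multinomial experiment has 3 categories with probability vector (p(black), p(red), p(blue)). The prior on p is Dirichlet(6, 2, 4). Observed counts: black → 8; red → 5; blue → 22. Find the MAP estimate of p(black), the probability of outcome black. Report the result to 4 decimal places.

MAP estimate of p(black) = 0.2955

The posterior is Dirichlet(αᵢ + nᵢ) = Dirichlet(14, 7, 26).
For a Dirichlet(a₁,…,a_K) with all aᵢ > 1, the mode has j-th component (aⱼ − 1)/(Σaᵢ − K).
Here Σaᵢ = 47 and K = 3, so p(black) = (14 − 1)/(47 − 3) = 13/44 ≈ 0.2955.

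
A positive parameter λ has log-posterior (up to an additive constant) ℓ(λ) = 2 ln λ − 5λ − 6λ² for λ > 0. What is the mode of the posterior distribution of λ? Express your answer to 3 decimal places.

λ̂_MAP = 0.250

ℓ'(λ) = 2/λ − 5 − 12λ. Setting this to zero and multiplying by λ: 12λ² + 5λ − 2 = 0.
λ = (−5 + √(5² + 4·12·2)) / (2·12) = (−5 + √121) / 24 = (−5 + 11)/24 = 1/4.
ℓ''(λ) = −2/λ² − 12 < 0, confirming a maximum.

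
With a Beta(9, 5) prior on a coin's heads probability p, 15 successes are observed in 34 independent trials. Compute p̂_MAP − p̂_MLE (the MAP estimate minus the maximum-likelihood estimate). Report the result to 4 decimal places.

Posterior is Beta(24, 24); MAP = (24−1)/(48−2) = 23/46 ≈ 0.50000.
MLE ignores the prior: p̂_MLE = k/n = 15/34 ≈ 0.44118.
Difference = 23/46 − 15/34 = 1/17 ≈ 0.0588.

MAP − MLE = 0.0588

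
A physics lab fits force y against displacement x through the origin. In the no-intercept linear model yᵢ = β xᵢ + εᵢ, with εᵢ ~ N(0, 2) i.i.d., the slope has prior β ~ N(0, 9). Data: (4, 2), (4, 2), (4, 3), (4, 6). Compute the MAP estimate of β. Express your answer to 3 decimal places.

log p(β | y) = −Σ(yᵢ − βxᵢ)²/(2·2) − β²/(2·9) + const.
Setting the derivative to zero: Σxᵢ(yᵢ − βxᵢ)/2 − β/9 = 0, so β = Σxᵢyᵢ / (Σxᵢ² + σ²/τ²).
Σxᵢyᵢ = 4·2 + 4·2 + 4·3 + 4·6 = 52; Σxᵢ² = 64; σ²/τ² = 2/9.
β̂_MAP = 52 / (64 + 2/9) = 52/(578/9) = 234/289 ≈ 0.810.

β̂_MAP = 0.810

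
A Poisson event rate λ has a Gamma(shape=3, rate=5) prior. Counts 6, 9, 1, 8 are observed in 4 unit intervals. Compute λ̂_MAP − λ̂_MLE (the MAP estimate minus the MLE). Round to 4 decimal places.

Σxᵢ = 24. Posterior is Gamma(27, 9); MAP = (27−1)/9 = 26/9 ≈ 2.88889.
MLE = x̄ = 24/4 ≈ 6.00000.
Difference = 26/9 − 24/4 = -28/9 ≈ -3.1111.

MAP − MLE = -3.1111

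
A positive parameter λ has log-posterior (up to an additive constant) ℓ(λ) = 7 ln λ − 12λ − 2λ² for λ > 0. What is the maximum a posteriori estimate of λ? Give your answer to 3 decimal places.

ℓ'(λ) = 7/λ − 12 − 4λ. Setting this to zero and multiplying by λ: 4λ² + 12λ − 7 = 0.
λ = (−12 + √(12² + 4·4·7)) / (2·4) = (−12 + √256) / 8 = (−12 + 16)/8 = 1/2.
ℓ''(λ) = −7/λ² − 4 < 0, confirming a maximum.

λ̂_MAP = 0.500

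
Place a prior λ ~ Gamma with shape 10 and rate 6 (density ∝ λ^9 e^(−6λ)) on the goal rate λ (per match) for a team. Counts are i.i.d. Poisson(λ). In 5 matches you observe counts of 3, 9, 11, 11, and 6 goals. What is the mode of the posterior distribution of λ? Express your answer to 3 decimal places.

λ̂_MAP = 4.455

Σxᵢ = 3+9+11+11+6 = 40, with n = 5.
Posterior ∝ λ^9e^(−6λ) · λ^40e^(−5λ) = λ^49e^(−11λ), i.e. Gamma(shape=50, rate=11).
The mode of a Gamma(a, b) with a ≥ 1 (shape–rate) is (a−1)/b = 49/11 ≈ 4.455.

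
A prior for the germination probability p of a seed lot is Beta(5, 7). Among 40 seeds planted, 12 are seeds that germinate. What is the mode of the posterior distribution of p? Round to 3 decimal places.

p̂_MAP = 0.320

Prior: Beta(5, 7).
Data: 12 successes in 40 trials. The binomial likelihood contributes p^12(1−p)^28, so the posterior is Beta(5+12, 7+28) = Beta(17, 35).
For Beta(a, b) with a, b > 1 the mode is (a−1)/(a+b−2) = 16/50 ≈ 0.320.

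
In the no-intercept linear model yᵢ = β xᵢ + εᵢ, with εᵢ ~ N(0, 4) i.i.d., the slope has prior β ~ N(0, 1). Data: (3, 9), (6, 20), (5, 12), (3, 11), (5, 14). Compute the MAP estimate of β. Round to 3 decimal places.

β̂_MAP = 2.870

log p(β | y) = −Σ(yᵢ − βxᵢ)²/(2·4) − β²/(2·1) + const.
Setting the derivative to zero: Σxᵢ(yᵢ − βxᵢ)/4 − β/1 = 0, so β = Σxᵢyᵢ / (Σxᵢ² + σ²/τ²).
Σxᵢyᵢ = 3·9 + 6·20 + 5·12 + 3·11 + 5·14 = 310; Σxᵢ² = 104; σ²/τ² = 4.
β̂_MAP = 310 / (104 + 4) = 310/108 ≈ 2.870.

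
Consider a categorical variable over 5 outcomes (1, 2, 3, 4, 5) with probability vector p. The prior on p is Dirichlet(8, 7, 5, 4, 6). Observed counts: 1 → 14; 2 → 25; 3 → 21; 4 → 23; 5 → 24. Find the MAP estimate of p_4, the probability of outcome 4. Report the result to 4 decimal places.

MAP estimate: 0.1970

The posterior is Dirichlet(αᵢ + nᵢ) = Dirichlet(22, 32, 26, 27, 30).
For a Dirichlet(a₁,…,a_K) with all aᵢ > 1, the mode has j-th component (aⱼ − 1)/(Σaᵢ − K).
Here Σaᵢ = 137 and K = 5, so p_4 = (27 − 1)/(137 − 5) = 26/132 ≈ 0.1970.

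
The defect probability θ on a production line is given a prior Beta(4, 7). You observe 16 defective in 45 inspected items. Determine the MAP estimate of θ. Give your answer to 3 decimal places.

Prior: Beta(4, 7).
Data: 16 successes in 45 trials. The binomial likelihood contributes θ^16(1−θ)^29, so the posterior is Beta(4+16, 7+29) = Beta(20, 36).
For Beta(a, b) with a, b > 1 the mode is (a−1)/(a+b−2) = 19/54 ≈ 0.352.

θ̂_MAP = 0.352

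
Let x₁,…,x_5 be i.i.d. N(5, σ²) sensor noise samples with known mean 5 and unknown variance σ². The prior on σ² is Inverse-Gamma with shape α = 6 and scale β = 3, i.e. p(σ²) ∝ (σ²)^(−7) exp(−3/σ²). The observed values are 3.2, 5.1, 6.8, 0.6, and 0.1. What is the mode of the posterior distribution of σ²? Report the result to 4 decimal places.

σ̂²_MAP = 2.9400

Sum of squared deviations about the known mean: SS = (3.2−5)² + (5.1−5)² + (6.8−5)² + (0.6−5)² + (0.1−5)² = 49.86.
The Normal likelihood contributes (σ²)^(−n/2) exp(−SS/(2σ²)), so the posterior is Inverse-Gamma(α + n/2, β + SS/2) = Inverse-Gamma(8.5, 27.93).
The mode of Inverse-Gamma(a, b) is b/(a+1) = 27.93/9.5 ≈ 2.9400.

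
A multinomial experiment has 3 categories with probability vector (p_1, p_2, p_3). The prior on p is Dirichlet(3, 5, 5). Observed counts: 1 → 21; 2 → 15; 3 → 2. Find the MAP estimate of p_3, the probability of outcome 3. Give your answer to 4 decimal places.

The posterior is Dirichlet(αᵢ + nᵢ) = Dirichlet(24, 20, 7).
For a Dirichlet(a₁,…,a_K) with all aᵢ > 1, the mode has j-th component (aⱼ − 1)/(Σaᵢ − K).
Here Σaᵢ = 51 and K = 3, so p_3 = (7 − 1)/(51 − 3) = 6/48 ≈ 0.1250.

MAP estimate: 0.1250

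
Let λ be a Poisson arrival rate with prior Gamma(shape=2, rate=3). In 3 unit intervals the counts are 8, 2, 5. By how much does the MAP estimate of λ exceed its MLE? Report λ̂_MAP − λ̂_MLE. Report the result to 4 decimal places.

Σxᵢ = 15. Posterior is Gamma(17, 6); MAP = (17−1)/6 = 16/6 ≈ 2.66667.
MLE = x̄ = 15/3 ≈ 5.00000.
Difference = 16/6 − 15/3 = -7/3 ≈ -2.3333.

MAP − MLE = -2.3333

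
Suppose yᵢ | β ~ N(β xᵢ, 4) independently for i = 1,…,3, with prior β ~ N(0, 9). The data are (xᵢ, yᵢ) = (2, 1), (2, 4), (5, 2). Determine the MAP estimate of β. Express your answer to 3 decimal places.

β̂_MAP = 0.598

log p(β | y) = −Σ(yᵢ − βxᵢ)²/(2·4) − β²/(2·9) + const.
Setting the derivative to zero: Σxᵢ(yᵢ − βxᵢ)/4 − β/9 = 0, so β = Σxᵢyᵢ / (Σxᵢ² + σ²/τ²).
Σxᵢyᵢ = 2·1 + 2·4 + 5·2 = 20; Σxᵢ² = 33; σ²/τ² = 4/9.
β̂_MAP = 20 / (33 + 4/9) = 20/(301/9) = 180/301 ≈ 0.598.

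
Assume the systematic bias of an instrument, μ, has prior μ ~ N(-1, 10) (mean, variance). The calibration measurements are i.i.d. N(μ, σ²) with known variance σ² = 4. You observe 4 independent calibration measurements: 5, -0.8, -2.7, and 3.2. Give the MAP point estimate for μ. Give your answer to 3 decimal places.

n = 4; x̄ = (5 + (-0.8) + (-2.7) + 3.2)/4 = 4.7/4 = 1.175.
For a Normal prior and Normal likelihood with known variance, the posterior is Normal; its mode equals its mean, the precision-weighted average.
Prior precision 1/σ₀² = 1/10 = 0.1; data precision n/σ² = 4/4 = 1.
μ̂ = (0.1·(-1) + 1·1.175) / (0.1 + 1) = 1.075/1.1 = 43/44 ≈ 0.977.

μ̂_MAP = 0.977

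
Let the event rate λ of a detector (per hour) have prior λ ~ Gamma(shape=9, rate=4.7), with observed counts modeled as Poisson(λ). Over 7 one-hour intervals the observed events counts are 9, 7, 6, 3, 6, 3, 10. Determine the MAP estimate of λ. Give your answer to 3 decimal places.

Σxᵢ = 9+7+6+3+6+3+10 = 44, with n = 7.
Posterior ∝ λ^8e^(−4.7λ) · λ^44e^(−7λ) = λ^52e^(−11.7λ), i.e. Gamma(shape=53, rate=11.7).
The mode of a Gamma(a, b) with a ≥ 1 (shape–rate) is (a−1)/b = 52/11.7 ≈ 4.444.

λ̂_MAP = 4.444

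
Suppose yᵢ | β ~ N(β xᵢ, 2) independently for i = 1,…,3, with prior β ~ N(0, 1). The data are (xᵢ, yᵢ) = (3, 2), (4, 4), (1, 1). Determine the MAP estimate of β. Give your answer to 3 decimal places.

β̂_MAP = 0.821

log p(β | y) = −Σ(yᵢ − βxᵢ)²/(2·2) − β²/(2·1) + const.
Setting the derivative to zero: Σxᵢ(yᵢ − βxᵢ)/2 − β/1 = 0, so β = Σxᵢyᵢ / (Σxᵢ² + σ²/τ²).
Σxᵢyᵢ = 3·2 + 4·4 + 1·1 = 23; Σxᵢ² = 26; σ²/τ² = 2.
β̂_MAP = 23 / (26 + 2) = 23/28 ≈ 0.821.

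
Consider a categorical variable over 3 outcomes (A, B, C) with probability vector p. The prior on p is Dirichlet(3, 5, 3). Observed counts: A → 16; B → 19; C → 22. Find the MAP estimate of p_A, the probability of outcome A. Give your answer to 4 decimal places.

The posterior is Dirichlet(αᵢ + nᵢ) = Dirichlet(19, 24, 25).
For a Dirichlet(a₁,…,a_K) with all aᵢ > 1, the mode has j-th component (aⱼ − 1)/(Σaᵢ − K).
Here Σaᵢ = 68 and K = 3, so p_A = (19 − 1)/(68 − 3) = 18/65 ≈ 0.2769.

MAP estimate of p_A = 0.2769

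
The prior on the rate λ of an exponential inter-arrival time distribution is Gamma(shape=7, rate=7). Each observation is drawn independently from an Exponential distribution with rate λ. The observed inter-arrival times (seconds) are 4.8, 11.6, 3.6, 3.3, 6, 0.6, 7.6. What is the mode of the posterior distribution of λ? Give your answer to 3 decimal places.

The Exponential(rate=λ) likelihood is ∝ λ^n e^(−λΣtᵢ). Here n = 7 and Σtᵢ = 4.8 + 11.6 + 3.6 + 3.3 + 6 + 0.6 + 7.6 = 37.5.
Posterior ∝ λ^6e^(−7λ) · λ^7e^(−37.5λ) = λ^13e^(−44.5λ), i.e. Gamma(14, 44.5).
Mode = (a−1)/b = 13/44.5 ≈ 0.292.

λ̂_MAP = 0.292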